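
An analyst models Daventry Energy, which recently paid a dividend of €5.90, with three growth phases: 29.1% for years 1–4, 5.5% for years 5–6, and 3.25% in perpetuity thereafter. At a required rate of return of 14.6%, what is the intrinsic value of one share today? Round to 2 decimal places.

Three-stage DDM. Project D₁…D_6; terminal Gordon value at t=6 with g = 0.0325; discount at r = 0.146.
D_1 = 7.6169
D_2 = 9.8334
D_3 = 12.6949
D_4 = 16.3892
D_5 = 17.2906
D_6 = 18.2416
TV_6 = 18.8344/(0.146−0.0325) = 165.9419
P₀ = Σ Dₜ/(1+r)ᵗ + TV_6/(1+r)^6 = 122.1283

€122.13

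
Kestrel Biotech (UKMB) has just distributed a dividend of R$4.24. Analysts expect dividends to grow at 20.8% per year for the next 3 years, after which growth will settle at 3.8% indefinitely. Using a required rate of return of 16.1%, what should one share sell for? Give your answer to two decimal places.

Two-stage DDM. Project D₁…D_3 at 0.208, terminal growth 0.038, discount at r = 0.161.
D_1 = 5.1219
D_2 = 6.1873
D_3 = 7.4742
Terminal value at t=3: TV = D_4/(r−g) = 7.7583/(0.161−0.038) = 63.0752
P₀ = 5.1219/(1+0.161)^1 + 6.1873/(1+0.161)^2 + 7.4742/(1+0.161)^3 + 63.0752/(1+0.161)^3 = 54.0833

R$54.08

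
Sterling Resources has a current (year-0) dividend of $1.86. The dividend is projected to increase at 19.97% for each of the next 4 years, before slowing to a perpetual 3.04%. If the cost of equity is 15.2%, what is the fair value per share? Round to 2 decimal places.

Two-stage DDM. Project D₁…D_4 at 0.1997, terminal growth 0.0304, discount at r = 0.152.
D_1 = 2.2314
D_2 = 2.6771
D_3 = 3.2117
D_4 = 3.8530
Terminal value at t=4: TV = D_5/(r−g) = 3.9702/(0.152−0.0304) = 32.6494
P₀ = 2.2314/(1+0.152)^1 + 2.6771/(1+0.152)^2 + 3.2117/(1+0.152)^3 + 3.8530/(1+0.152)^4 + 32.6494/(1+0.152)^4 = 26.7808

$26.78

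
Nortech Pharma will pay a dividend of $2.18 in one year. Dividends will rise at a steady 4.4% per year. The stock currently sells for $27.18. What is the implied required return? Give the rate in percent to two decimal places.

12.42%

Rearranging the constant-growth DDM: r = D₁/P₀ + g.
r = 2.1800 / 27.18 + 0.044 = 0.08021 + 0.044 = 0.12421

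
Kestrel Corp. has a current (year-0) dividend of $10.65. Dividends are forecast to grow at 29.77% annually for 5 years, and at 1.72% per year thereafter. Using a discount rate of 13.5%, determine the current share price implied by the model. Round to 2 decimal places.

$260.71

Two-stage DDM. Project D₁…D_5 at 0.2977, terminal growth 0.0172, discount at r = 0.135.
D_1 = 13.8205
D_2 = 17.9349
D_3 = 23.2741
D_4 = 30.2028
D_5 = 39.1941
Terminal value at t=5: TV = D_6/(r−g) = 39.8683/(0.135−0.0172) = 338.4404
P₀ = 13.8205/(1+0.135)^1 + 17.9349/(1+0.135)^2 + 23.2741/(1+0.135)^3 + 30.2028/(1+0.135)^4 + 39.1941/(1+0.135)^5 + 338.4404/(1+0.135)^5 = 260.7062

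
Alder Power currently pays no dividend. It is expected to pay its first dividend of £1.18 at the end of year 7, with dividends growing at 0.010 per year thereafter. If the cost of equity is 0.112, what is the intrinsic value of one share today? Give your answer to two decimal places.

£6.12

Deferred-dividend DDM. At t=6 the remaining stream is a growing perpetuity with first payment D_7 = 1.18.
V_6 = D_7/(r−g) = 1.18/(0.112−0.01) = 11.5686
P₀ = V_6/(1+r)^6 = 11.5686/(1+0.112)^6 = 6.1186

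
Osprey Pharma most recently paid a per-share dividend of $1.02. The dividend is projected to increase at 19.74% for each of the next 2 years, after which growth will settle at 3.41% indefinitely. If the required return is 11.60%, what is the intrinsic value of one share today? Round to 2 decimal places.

Two-stage DDM. Project D₁…D_2 at 0.1974, terminal growth 0.0341, discount at r = 0.116.
D_1 = 1.2213
D_2 = 1.4624
Terminal value at t=2: TV = D_3/(r−g) = 1.5123/(0.116−0.0341) = 18.4653
P₀ = 1.2213/(1+0.116)^1 + 1.4624/(1+0.116)^2 + 18.4653/(1+0.116)^2 = 17.0948

$17.09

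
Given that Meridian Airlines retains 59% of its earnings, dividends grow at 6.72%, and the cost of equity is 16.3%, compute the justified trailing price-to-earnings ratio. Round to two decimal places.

4.57

Payout ratio b = 1 − 0.59 = 0.41.
Justified trailing P/E = b(1+g)/(r−g) = 0.41×(1+0.0672)/(0.163−0.0672) = 4.5673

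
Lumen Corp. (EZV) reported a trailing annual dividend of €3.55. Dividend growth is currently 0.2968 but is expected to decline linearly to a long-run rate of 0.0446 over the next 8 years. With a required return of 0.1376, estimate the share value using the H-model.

€78.38

H-model: P₀ = D₀[(1+g_L) + H(g_S−g_L)]/(r−g_L), with H = 8/2 = 4.
P₀ = 3.55 × [(1+0.0446) + 4×(0.2968−0.0446)] / (0.1376−0.0446)
   = 3.55 × 2.0534 / 0.093 = 78.3825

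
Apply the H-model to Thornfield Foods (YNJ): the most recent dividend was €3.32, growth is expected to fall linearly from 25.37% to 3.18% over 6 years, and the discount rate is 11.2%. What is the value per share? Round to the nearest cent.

€70.27

H-model: P₀ = D₀[(1+g_L) + H(g_S−g_L)]/(r−g_L), with H = 6/2 = 3.
P₀ = 3.32 × [(1+0.0318) + 3×(0.2537−0.0318)] / (0.112−0.0318)
   = 3.32 × 1.6975 / 0.0802 = 70.2706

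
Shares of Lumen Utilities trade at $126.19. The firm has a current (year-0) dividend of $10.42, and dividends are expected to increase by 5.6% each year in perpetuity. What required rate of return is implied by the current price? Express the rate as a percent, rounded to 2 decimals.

Rearranging the constant-growth DDM: r = D₁/P₀ + g.
D₁ = 10.42 × (1 + 0.056) = 11.0035.
r = 11.0035 / 126.19 + 0.056 = 0.08720 + 0.056 = 0.14320

14.32%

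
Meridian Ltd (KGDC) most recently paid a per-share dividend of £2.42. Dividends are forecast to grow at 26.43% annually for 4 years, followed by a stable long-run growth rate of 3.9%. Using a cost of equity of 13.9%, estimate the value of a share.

Two-stage DDM. Project D₁…D_4 at 0.2643, terminal growth 0.039, discount at r = 0.139.
D_1 = 3.0596
D_2 = 3.8683
D_3 = 4.8906
D_4 = 6.1832
Terminal value at t=4: TV = D_5/(r−g) = 6.4244/(0.139−0.039) = 64.2438
P₀ = 3.0596/(1+0.139)^1 + 3.8683/(1+0.139)^2 + 4.8906/(1+0.139)^3 + 6.1832/(1+0.139)^4 + 64.2438/(1+0.139)^4 = 50.8228

£50.82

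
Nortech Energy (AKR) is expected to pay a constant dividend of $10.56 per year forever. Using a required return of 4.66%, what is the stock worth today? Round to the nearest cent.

$226.61

Zero-growth DDM (perpetuity): P₀ = D/r = 10.56 / 0.0466 = 226.6094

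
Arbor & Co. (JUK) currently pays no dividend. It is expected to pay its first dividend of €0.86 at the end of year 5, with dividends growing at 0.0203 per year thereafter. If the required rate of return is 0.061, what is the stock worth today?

Deferred-dividend DDM. At t=4 the remaining stream is a growing perpetuity with first payment D_5 = 0.86.
V_4 = D_5/(r−g) = 0.86/(0.061−0.0203) = 21.1302
P₀ = V_4/(1+r)^4 = 21.1302/(1+0.061)^4 = 16.6741

€16.67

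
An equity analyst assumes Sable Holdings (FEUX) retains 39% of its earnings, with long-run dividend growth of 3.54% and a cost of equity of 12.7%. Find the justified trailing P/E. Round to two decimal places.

6.90

Payout ratio b = 1 − 0.39 = 0.61.
Justified trailing P/E = b(1+g)/(r−g) = 0.61×(1+0.0354)/(0.127−0.0354) = 6.8951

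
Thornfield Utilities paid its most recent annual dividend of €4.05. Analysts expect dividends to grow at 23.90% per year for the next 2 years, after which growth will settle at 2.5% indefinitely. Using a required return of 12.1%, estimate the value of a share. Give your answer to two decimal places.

Two-stage DDM. Project D₁…D_2 at 0.239, terminal growth 0.025, discount at r = 0.121.
D_1 = 5.0179
D_2 = 6.2172
Terminal value at t=2: TV = D_3/(r−g) = 6.3727/(0.121−0.025) = 66.3820
P₀ = 5.0179/(1+0.121)^1 + 6.2172/(1+0.121)^2 + 66.3820/(1+0.121)^2 = 62.2488

€62.25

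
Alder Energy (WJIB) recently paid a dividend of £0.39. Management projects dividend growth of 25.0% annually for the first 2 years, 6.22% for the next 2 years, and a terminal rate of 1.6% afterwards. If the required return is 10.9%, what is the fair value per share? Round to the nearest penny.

Three-stage DDM. Project D₁…D_4; terminal Gordon value at t=4 with g = 0.016; discount at r = 0.109.
D_1 = 0.4875
D_2 = 0.6094
D_3 = 0.6473
D_4 = 0.6875
TV_4 = 0.6985/(0.109−0.016) = 7.5112
P₀ = Σ Dₜ/(1+r)ᵗ + TV_4/(1+r)^4 = 6.8299

£6.83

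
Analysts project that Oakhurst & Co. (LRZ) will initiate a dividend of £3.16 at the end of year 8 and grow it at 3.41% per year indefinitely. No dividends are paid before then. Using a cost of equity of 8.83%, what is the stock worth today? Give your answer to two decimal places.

Deferred-dividend DDM. At t=7 the remaining stream is a growing perpetuity with first payment D_8 = 3.16.
V_7 = D_8/(r−g) = 3.16/(0.0883−0.0341) = 58.3026
P₀ = V_7/(1+r)^7 = 58.3026/(1+0.0883)^7 = 32.2439

£32.24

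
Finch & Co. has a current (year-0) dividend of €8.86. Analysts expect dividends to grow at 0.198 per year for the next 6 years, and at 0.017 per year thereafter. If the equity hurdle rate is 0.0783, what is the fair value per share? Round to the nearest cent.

€354.53

Two-stage DDM. Project D₁…D_6 at 0.198, terminal growth 0.017, discount at r = 0.0783.
D_1 = 10.6143
D_2 = 12.7159
D_3 = 15.2337
D_4 = 18.2499
D_5 = 21.8634
D_6 = 26.1924
Terminal value at t=6: TV = D_7/(r−g) = 26.6376/(0.0783−0.017) = 434.5454
P₀ = 10.6143/(1+0.0783)^1 + 12.7159/(1+0.0783)^2 + 15.2337/(1+0.0783)^3 + 18.2499/(1+0.0783)^4 + 21.8634/(1+0.0783)^5 + 26.1924/(1+0.0783)^6 + 434.5454/(1+0.0783)^6 = 354.5268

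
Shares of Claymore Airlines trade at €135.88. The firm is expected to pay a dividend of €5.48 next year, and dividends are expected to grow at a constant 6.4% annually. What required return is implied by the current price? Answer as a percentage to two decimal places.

Rearranging the constant-growth DDM: r = D₁/P₀ + g.
r = 5.4800 / 135.88 + 0.064 = 0.04033 + 0.064 = 0.10433

10.43%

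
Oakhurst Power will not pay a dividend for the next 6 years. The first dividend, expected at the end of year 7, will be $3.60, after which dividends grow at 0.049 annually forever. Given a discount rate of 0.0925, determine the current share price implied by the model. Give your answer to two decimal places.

Deferred-dividend DDM. At t=6 the remaining stream is a growing perpetuity with first payment D_7 = 3.60.
V_6 = D_7/(r−g) = 3.60/(0.0925−0.049) = 82.7586
P₀ = V_6/(1+r)^6 = 82.7586/(1+0.0925)^6 = 48.6726

$48.67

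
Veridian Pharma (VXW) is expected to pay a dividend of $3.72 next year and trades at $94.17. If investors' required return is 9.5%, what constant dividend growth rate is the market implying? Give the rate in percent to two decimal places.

From P₀ = D₁/(r − g), the implied growth is g = r − D₁/P₀.
g = 0.095 − 3.72/94.17 = 0.095 − 0.03950 = 0.05550

5.55%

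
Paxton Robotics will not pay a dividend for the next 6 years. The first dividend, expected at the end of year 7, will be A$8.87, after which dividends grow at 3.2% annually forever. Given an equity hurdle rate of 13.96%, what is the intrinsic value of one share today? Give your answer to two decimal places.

Deferred-dividend DDM. At t=6 the remaining stream is a growing perpetuity with first payment D_7 = 8.87.
V_6 = D_7/(r−g) = 8.87/(0.1396−0.032) = 82.4349
P₀ = V_6/(1+r)^6 = 82.4349/(1+0.1396)^6 = 37.6354

A$37.64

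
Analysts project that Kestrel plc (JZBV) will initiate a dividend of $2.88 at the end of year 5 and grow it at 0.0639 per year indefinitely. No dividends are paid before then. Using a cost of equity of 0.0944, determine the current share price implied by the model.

$65.82

Deferred-dividend DDM. At t=4 the remaining stream is a growing perpetuity with first payment D_5 = 2.88.
V_4 = D_5/(r−g) = 2.88/(0.0944−0.0639) = 94.4262
P₀ = V_4/(1+r)^4 = 94.4262/(1+0.0944)^4 = 65.8246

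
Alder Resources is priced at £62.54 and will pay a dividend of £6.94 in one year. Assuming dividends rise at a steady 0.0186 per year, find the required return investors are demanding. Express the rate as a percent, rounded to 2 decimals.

12.96%

Rearranging the constant-growth DDM: r = D₁/P₀ + g.
r = 6.9400 / 62.54 + 0.0186 = 0.11097 + 0.0186 = 0.12957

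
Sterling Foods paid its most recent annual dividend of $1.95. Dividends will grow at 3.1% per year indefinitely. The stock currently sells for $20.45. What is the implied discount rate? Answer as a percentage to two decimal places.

Rearranging the constant-growth DDM: r = D₁/P₀ + g.
D₁ = 1.95 × (1 + 0.031) = 2.0104.
r = 2.0104 / 20.45 + 0.031 = 0.09831 + 0.031 = 0.12931

12.93%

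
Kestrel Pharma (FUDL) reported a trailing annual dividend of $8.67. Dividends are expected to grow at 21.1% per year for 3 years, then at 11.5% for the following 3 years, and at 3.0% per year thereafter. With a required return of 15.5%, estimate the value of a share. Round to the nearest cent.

$130.65

Three-stage DDM. Project D₁…D_6; terminal Gordon value at t=6 with g = 0.03; discount at r = 0.155.
D_1 = 10.4994
D_2 = 12.7147
D_3 = 15.3975
D_4 = 17.1683
D_5 = 19.1426
D_6 = 21.3440
TV_6 = 21.9843/(0.155−0.03) = 175.8747
P₀ = Σ Dₜ/(1+r)ᵗ + TV_6/(1+r)^6 = 130.6472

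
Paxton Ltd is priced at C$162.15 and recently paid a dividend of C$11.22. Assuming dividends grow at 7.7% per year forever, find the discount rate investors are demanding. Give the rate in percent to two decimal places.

15.15%

Rearranging the constant-growth DDM: r = D₁/P₀ + g.
D₁ = 11.22 × (1 + 0.077) = 12.0839.
r = 12.0839 / 162.15 + 0.077 = 0.07452 + 0.077 = 0.15152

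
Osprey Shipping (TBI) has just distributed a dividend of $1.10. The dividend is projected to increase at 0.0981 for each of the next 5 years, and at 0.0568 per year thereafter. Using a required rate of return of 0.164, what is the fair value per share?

$12.74

Two-stage DDM. Project D₁…D_5 at 0.0981, terminal growth 0.0568, discount at r = 0.164.
D_1 = 1.2079
D_2 = 1.3264
D_3 = 1.4565
D_4 = 1.5994
D_5 = 1.7563
Terminal value at t=5: TV = D_6/(r−g) = 1.8561/(0.164−0.0568) = 17.3141
P₀ = 1.2079/(1+0.164)^1 + 1.3264/(1+0.164)^2 + 1.4565/(1+0.164)^3 + 1.5994/(1+0.164)^4 + 1.7563/(1+0.164)^5 + 17.3141/(1+0.164)^5 = 12.7362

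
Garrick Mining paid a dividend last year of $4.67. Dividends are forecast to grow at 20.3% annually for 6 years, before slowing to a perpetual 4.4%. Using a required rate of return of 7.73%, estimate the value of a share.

Two-stage DDM. Project D₁…D_6 at 0.203, terminal growth 0.044, discount at r = 0.0773.
D_1 = 5.6180
D_2 = 6.7585
D_3 = 8.1304
D_4 = 9.7809
D_5 = 11.7664
D_6 = 14.1550
Terminal value at t=6: TV = D_7/(r−g) = 14.7778/(0.0773−0.044) = 443.7792
P₀ = 5.6180/(1+0.0773)^1 + 6.7585/(1+0.0773)^2 + 8.1304/(1+0.0773)^3 + 9.7809/(1+0.0773)^4 + 11.7664/(1+0.0773)^5 + 14.1550/(1+0.0773)^6 + 443.7792/(1+0.0773)^6 = 325.8546

$325.85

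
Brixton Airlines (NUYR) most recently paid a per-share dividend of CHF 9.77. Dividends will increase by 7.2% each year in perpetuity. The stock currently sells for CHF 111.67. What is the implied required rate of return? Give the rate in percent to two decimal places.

16.58%

Rearranging the constant-growth DDM: r = D₁/P₀ + g.
D₁ = 9.77 × (1 + 0.072) = 10.4734.
r = 10.4734 / 111.67 + 0.072 = 0.09379 + 0.072 = 0.16579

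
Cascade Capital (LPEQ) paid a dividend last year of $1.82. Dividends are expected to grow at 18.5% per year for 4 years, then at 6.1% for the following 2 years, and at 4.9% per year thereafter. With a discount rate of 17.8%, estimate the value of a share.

$22.87

Three-stage DDM. Project D₁…D_6; terminal Gordon value at t=6 with g = 0.049; discount at r = 0.178.
D_1 = 2.1567
D_2 = 2.5557
D_3 = 3.0285
D_4 = 3.5888
D_5 = 3.8077
D_6 = 4.0399
TV_6 = 4.2379/(0.178−0.049) = 32.8520
P₀ = Σ Dₜ/(1+r)ᵗ + TV_6/(1+r)^6 = 22.8731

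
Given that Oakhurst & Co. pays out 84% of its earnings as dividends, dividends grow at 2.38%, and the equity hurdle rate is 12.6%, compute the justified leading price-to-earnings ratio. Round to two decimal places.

Justified leading P/E = b/(r−g) = 0.84/(0.126−0.0238) = 8.2192

8.22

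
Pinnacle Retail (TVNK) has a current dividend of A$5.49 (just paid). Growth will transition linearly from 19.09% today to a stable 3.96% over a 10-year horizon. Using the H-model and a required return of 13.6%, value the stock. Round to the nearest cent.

H-model: P₀ = D₀[(1+g_L) + H(g_S−g_L)]/(r−g_L), with H = 10/2 = 5.
P₀ = 5.49 × [(1+0.0396) + 5×(0.1909−0.0396)] / (0.136−0.0396)
   = 5.49 × 1.7961 / 0.0964 = 102.2883

A$102.29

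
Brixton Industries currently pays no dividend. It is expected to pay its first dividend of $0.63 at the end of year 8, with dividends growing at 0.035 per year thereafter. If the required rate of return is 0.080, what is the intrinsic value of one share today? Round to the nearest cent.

Deferred-dividend DDM. At t=7 the remaining stream is a growing perpetuity with first payment D_8 = 0.63.
V_7 = D_8/(r−g) = 0.63/(0.08−0.035) = 14.0000
P₀ = V_7/(1+r)^7 = 14.0000/(1+0.08)^7 = 8.1689

$8.17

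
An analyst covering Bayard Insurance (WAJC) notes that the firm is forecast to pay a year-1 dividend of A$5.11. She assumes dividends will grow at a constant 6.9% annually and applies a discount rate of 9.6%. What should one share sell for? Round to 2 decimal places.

Gordon growth model: P₀ = D₁/(r − g), with D₁ = 5.11 given directly.
P₀ = 5.1100 / (0.096 − 0.069) = 5.1100 / 0.027 = 189.2593

A$189.26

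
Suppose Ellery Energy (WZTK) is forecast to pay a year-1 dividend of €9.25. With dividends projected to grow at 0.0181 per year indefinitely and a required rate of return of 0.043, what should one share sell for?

Gordon growth model: P₀ = D₁/(r − g), with D₁ = 9.25 given directly.
P₀ = 9.2500 / (0.043 − 0.0181) = 9.2500 / 0.0249 = 371.4859

€371.49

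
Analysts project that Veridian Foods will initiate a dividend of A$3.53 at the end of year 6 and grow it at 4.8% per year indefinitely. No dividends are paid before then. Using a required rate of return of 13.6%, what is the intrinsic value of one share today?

A$21.20

Deferred-dividend DDM. At t=5 the remaining stream is a growing perpetuity with first payment D_6 = 3.53.
V_5 = D_6/(r−g) = 3.53/(0.136−0.048) = 40.1136
P₀ = V_5/(1+r)^5 = 40.1136/(1+0.136)^5 = 21.2031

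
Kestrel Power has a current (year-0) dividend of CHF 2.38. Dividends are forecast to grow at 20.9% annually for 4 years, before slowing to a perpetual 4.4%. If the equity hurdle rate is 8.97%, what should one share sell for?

Two-stage DDM. Project D₁…D_4 at 0.209, terminal growth 0.044, discount at r = 0.0897.
D_1 = 2.8774
D_2 = 3.4788
D_3 = 4.2059
D_4 = 5.0849
Terminal value at t=4: TV = D_5/(r−g) = 5.3086/(0.0897−0.044) = 116.1626
P₀ = 2.8774/(1+0.0897)^1 + 3.4788/(1+0.0897)^2 + 4.2059/(1+0.0897)^3 + 5.0849/(1+0.0897)^4 + 116.1626/(1+0.0897)^4 = 94.8100

CHF 94.81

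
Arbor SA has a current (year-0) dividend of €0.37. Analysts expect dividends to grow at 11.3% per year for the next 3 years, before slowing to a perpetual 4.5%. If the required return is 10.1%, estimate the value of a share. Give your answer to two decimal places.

€8.27

Two-stage DDM. Project D₁…D_3 at 0.113, terminal growth 0.045, discount at r = 0.101.
D_1 = 0.4118
D_2 = 0.4583
D_3 = 0.5101
Terminal value at t=3: TV = D_4/(r−g) = 0.5331/(0.101−0.045) = 9.5195
P₀ = 0.4118/(1+0.101)^1 + 0.4583/(1+0.101)^2 + 0.5101/(1+0.101)^3 + 9.5195/(1+0.101)^3 = 8.2671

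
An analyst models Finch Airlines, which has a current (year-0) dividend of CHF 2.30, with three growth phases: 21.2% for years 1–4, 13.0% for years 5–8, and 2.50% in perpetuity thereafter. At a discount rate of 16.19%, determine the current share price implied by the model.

Three-stage DDM. Project D₁…D_8; terminal Gordon value at t=8 with g = 0.025; discount at r = 0.1619.
D_1 = 2.7876
D_2 = 3.3786
D_3 = 4.0948
D_4 = 4.9629
D_5 = 5.6081
D_6 = 6.3372
D_7 = 7.1610
D_8 = 8.0919
TV_8 = 8.2942/(0.1619−0.025) = 60.5860
P₀ = Σ Dₜ/(1+r)ᵗ + TV_8/(1+r)^8 = 38.6403

CHF 38.64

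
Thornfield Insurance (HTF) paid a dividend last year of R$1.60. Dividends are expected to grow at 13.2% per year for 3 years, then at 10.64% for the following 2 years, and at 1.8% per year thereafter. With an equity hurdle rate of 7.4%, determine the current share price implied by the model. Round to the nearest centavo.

R$45.40

Three-stage DDM. Project D₁…D_5; terminal Gordon value at t=5 with g = 0.018; discount at r = 0.074.
D_1 = 1.8112
D_2 = 2.0503
D_3 = 2.3209
D_4 = 2.5679
D_5 = 2.8411
TV_5 = 2.8922/(0.074−0.018) = 51.6468
P₀ = Σ Dₜ/(1+r)ᵗ + TV_5/(1+r)^5 = 45.3984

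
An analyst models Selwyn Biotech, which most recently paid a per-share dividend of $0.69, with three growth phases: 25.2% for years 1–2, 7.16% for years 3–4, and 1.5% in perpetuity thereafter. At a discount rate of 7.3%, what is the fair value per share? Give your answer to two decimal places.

$20.02

Three-stage DDM. Project D₁…D_4; terminal Gordon value at t=4 with g = 0.015; discount at r = 0.073.
D_1 = 0.8639
D_2 = 1.0816
D_3 = 1.1590
D_4 = 1.2420
TV_4 = 1.2606/(0.073−0.015) = 21.7351
P₀ = Σ Dₜ/(1+r)ᵗ + TV_4/(1+r)^4 = 20.0166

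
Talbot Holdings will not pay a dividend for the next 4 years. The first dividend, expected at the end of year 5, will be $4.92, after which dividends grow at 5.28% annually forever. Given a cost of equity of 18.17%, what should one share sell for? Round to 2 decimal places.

$19.57

Deferred-dividend DDM. At t=4 the remaining stream is a growing perpetuity with first payment D_5 = 4.92.
V_4 = D_5/(r−g) = 4.92/(0.1817−0.0528) = 38.1691
P₀ = V_4/(1+r)^4 = 38.1691/(1+0.1817)^4 = 19.5742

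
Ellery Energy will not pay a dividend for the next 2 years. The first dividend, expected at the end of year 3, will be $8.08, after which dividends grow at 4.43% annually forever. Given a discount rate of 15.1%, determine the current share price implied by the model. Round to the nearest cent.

Deferred-dividend DDM. At t=2 the remaining stream is a growing perpetuity with first payment D_3 = 8.08.
V_2 = D_3/(r−g) = 8.08/(0.151−0.0443) = 75.7263
P₀ = V_2/(1+r)^2 = 75.7263/(1+0.151)^2 = 57.1605

$57.16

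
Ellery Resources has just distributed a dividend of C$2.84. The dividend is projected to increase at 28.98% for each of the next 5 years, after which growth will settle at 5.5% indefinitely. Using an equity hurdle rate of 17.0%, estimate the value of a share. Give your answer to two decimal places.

Two-stage DDM. Project D₁…D_5 at 0.2898, terminal growth 0.055, discount at r = 0.17.
D_1 = 3.6630
D_2 = 4.7246
D_3 = 6.0938
D_4 = 7.8597
D_5 = 10.1375
Terminal value at t=5: TV = D_6/(r−g) = 10.6950/(0.17−0.055) = 93.0004
P₀ = 3.6630/(1+0.17)^1 + 4.7246/(1+0.17)^2 + 6.0938/(1+0.17)^3 + 7.8597/(1+0.17)^4 + 10.1375/(1+0.17)^5 + 93.0004/(1+0.17)^5 = 61.6236

C$61.62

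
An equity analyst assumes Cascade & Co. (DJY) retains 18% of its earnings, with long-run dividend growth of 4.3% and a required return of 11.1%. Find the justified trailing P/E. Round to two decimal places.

Payout ratio b = 1 − 0.18 = 0.82.
Justified trailing P/E = b(1+g)/(r−g) = 0.82×(1+0.043)/(0.111−0.043) = 12.5774

12.58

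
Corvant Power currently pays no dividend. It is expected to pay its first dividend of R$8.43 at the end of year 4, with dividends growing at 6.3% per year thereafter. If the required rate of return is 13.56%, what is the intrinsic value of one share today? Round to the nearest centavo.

R$79.29

Deferred-dividend DDM. At t=3 the remaining stream is a growing perpetuity with first payment D_4 = 8.43.
V_3 = D_4/(r−g) = 8.43/(0.1356−0.063) = 116.1157
P₀ = V_3/(1+r)^3 = 116.1157/(1+0.1356)^3 = 79.2893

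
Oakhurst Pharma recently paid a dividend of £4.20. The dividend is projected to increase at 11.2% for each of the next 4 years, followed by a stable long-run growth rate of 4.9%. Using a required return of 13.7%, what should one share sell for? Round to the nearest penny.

Two-stage DDM. Project D₁…D_4 at 0.112, terminal growth 0.049, discount at r = 0.137.
D_1 = 4.6704
D_2 = 5.1935
D_3 = 5.7752
D_4 = 6.4220
Terminal value at t=4: TV = D_5/(r−g) = 6.7366/(0.137−0.049) = 76.5528
P₀ = 4.6704/(1+0.137)^1 + 5.1935/(1+0.137)^2 + 5.7752/(1+0.137)^3 + 6.4220/(1+0.137)^4 + 76.5528/(1+0.137)^4 = 61.7023

£61.70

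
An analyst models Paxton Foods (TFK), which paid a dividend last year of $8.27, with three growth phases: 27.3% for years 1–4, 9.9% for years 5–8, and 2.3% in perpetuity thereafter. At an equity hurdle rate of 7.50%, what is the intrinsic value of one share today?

$469.62

Three-stage DDM. Project D₁…D_8; terminal Gordon value at t=8 with g = 0.023; discount at r = 0.075.
D_1 = 10.5277
D_2 = 13.4018
D_3 = 17.0605
D_4 = 21.7180
D_5 = 23.8680
D_6 = 26.2310
D_7 = 28.8278
D_8 = 31.6818
TV_8 = 32.4105/(0.075−0.023) = 623.2786
P₀ = Σ Dₜ/(1+r)ᵗ + TV_8/(1+r)^8 = 469.6217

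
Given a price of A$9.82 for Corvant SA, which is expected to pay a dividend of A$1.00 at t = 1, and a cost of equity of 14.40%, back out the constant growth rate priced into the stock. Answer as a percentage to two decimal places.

From P₀ = D₁/(r − g), the implied growth is g = r − D₁/P₀.
g = 0.144 − 1.00/9.82 = 0.144 − 0.10183 = 0.04217

4.22%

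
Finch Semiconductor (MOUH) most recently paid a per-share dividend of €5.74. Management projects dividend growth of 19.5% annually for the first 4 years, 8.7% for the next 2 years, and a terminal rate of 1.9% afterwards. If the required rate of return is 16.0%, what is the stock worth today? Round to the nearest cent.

€77.50

Three-stage DDM. Project D₁…D_6; terminal Gordon value at t=6 with g = 0.019; discount at r = 0.16.
D_1 = 6.8593
D_2 = 8.1969
D_3 = 9.7953
D_4 = 11.7053
D_5 = 12.7237
D_6 = 13.8307
TV_6 = 14.0934/(0.16−0.019) = 99.9534
P₀ = Σ Dₜ/(1+r)ᵗ + TV_6/(1+r)^6 = 77.5047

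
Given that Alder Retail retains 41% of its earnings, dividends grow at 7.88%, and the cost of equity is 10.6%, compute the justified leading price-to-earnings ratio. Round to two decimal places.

Payout ratio b = 1 − 0.41 = 0.59.
Justified leading P/E = b/(r−g) = 0.59/(0.106−0.0788) = 21.6912

21.69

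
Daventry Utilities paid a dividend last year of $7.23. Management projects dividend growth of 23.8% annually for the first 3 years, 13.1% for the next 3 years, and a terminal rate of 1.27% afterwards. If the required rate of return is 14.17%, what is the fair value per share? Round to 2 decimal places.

Three-stage DDM. Project D₁…D_6; terminal Gordon value at t=6 with g = 0.0127; discount at r = 0.1417.
D_1 = 8.9507
D_2 = 11.0810
D_3 = 13.7183
D_4 = 15.5154
D_5 = 17.5479
D_6 = 19.8467
TV_6 = 20.0987/(0.1417−0.0127) = 155.8042
P₀ = Σ Dₜ/(1+r)ᵗ + TV_6/(1+r)^6 = 123.0490

$123.05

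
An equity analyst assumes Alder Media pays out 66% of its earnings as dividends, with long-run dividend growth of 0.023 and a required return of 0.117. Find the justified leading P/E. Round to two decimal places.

7.02

Justified leading P/E = b/(r−g) = 0.66/(0.117−0.023) = 7.0213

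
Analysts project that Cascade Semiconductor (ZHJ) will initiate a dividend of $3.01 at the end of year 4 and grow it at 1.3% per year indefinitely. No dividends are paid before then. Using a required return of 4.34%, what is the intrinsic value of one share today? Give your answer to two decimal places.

Deferred-dividend DDM. At t=3 the remaining stream is a growing perpetuity with first payment D_4 = 3.01.
V_3 = D_4/(r−g) = 3.01/(0.0434−0.013) = 99.0132
P₀ = V_3/(1+r)^3 = 99.0132/(1+0.0434)^3 = 87.1647

$87.16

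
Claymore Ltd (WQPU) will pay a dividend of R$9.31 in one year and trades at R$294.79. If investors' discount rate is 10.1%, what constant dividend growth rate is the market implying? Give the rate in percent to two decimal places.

From P₀ = D₁/(r − g), the implied growth is g = r − D₁/P₀.
g = 0.101 − 9.31/294.79 = 0.101 − 0.03158 = 0.06942

6.94%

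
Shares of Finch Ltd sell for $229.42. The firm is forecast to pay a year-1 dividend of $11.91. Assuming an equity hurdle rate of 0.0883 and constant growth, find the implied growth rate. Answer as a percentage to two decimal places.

From P₀ = D₁/(r − g), the implied growth is g = r − D₁/P₀.
g = 0.0883 − 11.91/229.42 = 0.0883 − 0.05191 = 0.03639

3.64%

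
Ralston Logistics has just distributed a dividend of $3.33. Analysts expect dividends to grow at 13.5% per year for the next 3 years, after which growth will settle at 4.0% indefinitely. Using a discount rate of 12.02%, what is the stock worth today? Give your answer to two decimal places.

Two-stage DDM. Project D₁…D_3 at 0.135, terminal growth 0.04, discount at r = 0.1202.
D_1 = 3.7795
D_2 = 4.2898
D_3 = 4.8689
Terminal value at t=3: TV = D_4/(r−g) = 5.0637/(0.1202−0.04) = 63.1380
P₀ = 3.7795/(1+0.1202)^1 + 4.2898/(1+0.1202)^2 + 4.8689/(1+0.1202)^3 + 63.1380/(1+0.1202)^3 = 55.1726

$55.17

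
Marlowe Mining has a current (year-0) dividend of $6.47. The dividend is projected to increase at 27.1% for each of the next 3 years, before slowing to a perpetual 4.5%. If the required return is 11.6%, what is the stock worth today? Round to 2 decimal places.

Two-stage DDM. Project D₁…D_3 at 0.271, terminal growth 0.045, discount at r = 0.116.
D_1 = 8.2234
D_2 = 10.4519
D_3 = 13.2844
Terminal value at t=3: TV = D_4/(r−g) = 13.8822/(0.116−0.045) = 195.5235
P₀ = 8.2234/(1+0.116)^1 + 10.4519/(1+0.116)^2 + 13.2844/(1+0.116)^3 + 195.5235/(1+0.116)^3 = 165.9898

$165.99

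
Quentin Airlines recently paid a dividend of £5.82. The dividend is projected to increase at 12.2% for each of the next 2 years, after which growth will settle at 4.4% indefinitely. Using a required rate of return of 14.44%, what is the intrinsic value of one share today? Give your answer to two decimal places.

Two-stage DDM. Project D₁…D_2 at 0.122, terminal growth 0.044, discount at r = 0.1444.
D_1 = 6.5300
D_2 = 7.3267
Terminal value at t=2: TV = D_3/(r−g) = 7.6491/(0.1444−0.044) = 76.1861
P₀ = 6.5300/(1+0.1444)^1 + 7.3267/(1+0.1444)^2 + 76.1861/(1+0.1444)^2 = 69.4733

£69.47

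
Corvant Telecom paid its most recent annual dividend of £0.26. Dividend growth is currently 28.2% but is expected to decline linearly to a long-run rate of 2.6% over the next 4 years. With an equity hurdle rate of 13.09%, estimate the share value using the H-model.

H-model: P₀ = D₀[(1+g_L) + H(g_S−g_L)]/(r−g_L), with H = 4/2 = 2.
P₀ = 0.26 × [(1+0.026) + 2×(0.282−0.026)] / (0.1309−0.026)
   = 0.26 × 1.5380 / 0.1049 = 3.8120

£3.81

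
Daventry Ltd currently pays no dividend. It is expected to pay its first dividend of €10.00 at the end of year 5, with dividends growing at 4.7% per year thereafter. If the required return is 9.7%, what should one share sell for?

Deferred-dividend DDM. At t=4 the remaining stream is a growing perpetuity with first payment D_5 = 10.00.
V_4 = D_5/(r−g) = 10.00/(0.097−0.047) = 200.0000
P₀ = V_4/(1+r)^4 = 200.0000/(1+0.097)^4 = 138.1031

€138.10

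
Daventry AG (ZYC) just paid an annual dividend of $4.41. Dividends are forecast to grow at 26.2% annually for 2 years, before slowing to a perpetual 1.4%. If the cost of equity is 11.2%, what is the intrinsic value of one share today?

$69.46

Two-stage DDM. Project D₁…D_2 at 0.262, terminal growth 0.014, discount at r = 0.112.
D_1 = 5.5654
D_2 = 7.0236
Terminal value at t=2: TV = D_3/(r−g) = 7.1219/(0.112−0.014) = 72.6723
P₀ = 5.5654/(1+0.112)^1 + 7.0236/(1+0.112)^2 + 72.6723/(1+0.112)^2 = 69.4554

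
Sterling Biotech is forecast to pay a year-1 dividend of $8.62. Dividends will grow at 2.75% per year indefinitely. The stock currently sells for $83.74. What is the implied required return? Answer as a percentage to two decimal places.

Rearranging the constant-growth DDM: r = D₁/P₀ + g.
r = 8.6200 / 83.74 + 0.0275 = 0.10294 + 0.0275 = 0.13044

13.04%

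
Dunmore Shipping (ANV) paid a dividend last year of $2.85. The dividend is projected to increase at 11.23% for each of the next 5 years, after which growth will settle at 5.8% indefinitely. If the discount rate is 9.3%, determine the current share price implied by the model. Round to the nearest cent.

Two-stage DDM. Project D₁…D_5 at 0.1123, terminal growth 0.058, discount at r = 0.093.
D_1 = 3.1701
D_2 = 3.5261
D_3 = 3.9220
D_4 = 4.3625
D_5 = 4.8524
Terminal value at t=5: TV = D_6/(r−g) = 5.1338/(0.093−0.058) = 146.6804
P₀ = 3.1701/(1+0.093)^1 + 3.5261/(1+0.093)^2 + 3.9220/(1+0.093)^3 + 4.3625/(1+0.093)^4 + 4.8524/(1+0.093)^5 + 146.6804/(1+0.093)^5 = 109.0539

$109.05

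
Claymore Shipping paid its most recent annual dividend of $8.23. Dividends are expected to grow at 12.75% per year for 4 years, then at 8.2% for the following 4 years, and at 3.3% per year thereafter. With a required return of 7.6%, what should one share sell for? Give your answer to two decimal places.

Three-stage DDM. Project D₁…D_8; terminal Gordon value at t=8 with g = 0.033; discount at r = 0.076.
D_1 = 9.2793
D_2 = 10.4624
D_3 = 11.7964
D_4 = 13.3004
D_5 = 14.3911
D_6 = 15.5711
D_7 = 16.8480
D_8 = 18.2295
TV_8 = 18.8311/(0.076−0.033) = 437.9323
P₀ = Σ Dₜ/(1+r)ᵗ + TV_8/(1+r)^8 = 321.0281

$321.03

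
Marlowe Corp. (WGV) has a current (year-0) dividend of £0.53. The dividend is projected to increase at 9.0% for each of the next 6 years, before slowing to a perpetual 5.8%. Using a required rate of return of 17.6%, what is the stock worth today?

Two-stage DDM. Project D₁…D_6 at 0.09, terminal growth 0.058, discount at r = 0.176.
D_1 = 0.5777
D_2 = 0.6297
D_3 = 0.6864
D_4 = 0.7481
D_5 = 0.8155
D_6 = 0.8889
Terminal value at t=6: TV = D_7/(r−g) = 0.9404/(0.176−0.058) = 7.9696
P₀ = 0.5777/(1+0.176)^1 + 0.6297/(1+0.176)^2 + 0.6864/(1+0.176)^3 + 0.7481/(1+0.176)^4 + 0.8155/(1+0.176)^5 + 0.8889/(1+0.176)^6 + 7.9696/(1+0.176)^6 = 5.4713

£5.47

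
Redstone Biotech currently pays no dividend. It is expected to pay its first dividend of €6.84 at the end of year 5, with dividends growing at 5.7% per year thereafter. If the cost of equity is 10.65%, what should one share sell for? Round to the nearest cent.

€92.18

Deferred-dividend DDM. At t=4 the remaining stream is a growing perpetuity with first payment D_5 = 6.84.
V_4 = D_5/(r−g) = 6.84/(0.1065−0.057) = 138.1818
P₀ = V_4/(1+r)^4 = 138.1818/(1+0.1065)^4 = 92.1818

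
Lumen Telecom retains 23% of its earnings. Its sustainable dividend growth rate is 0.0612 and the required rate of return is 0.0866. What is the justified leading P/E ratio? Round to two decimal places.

Payout ratio b = 1 − 0.23 = 0.77.
Justified leading P/E = b/(r−g) = 0.77/(0.0866−0.0612) = 30.3150

30.31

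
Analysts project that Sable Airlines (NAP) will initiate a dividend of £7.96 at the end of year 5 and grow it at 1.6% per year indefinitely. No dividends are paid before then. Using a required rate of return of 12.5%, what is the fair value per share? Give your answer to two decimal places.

Deferred-dividend DDM. At t=4 the remaining stream is a growing perpetuity with first payment D_5 = 7.96.
V_4 = D_5/(r−g) = 7.96/(0.125−0.016) = 73.0275
P₀ = V_4/(1+r)^4 = 73.0275/(1+0.125)^4 = 45.5907

£45.59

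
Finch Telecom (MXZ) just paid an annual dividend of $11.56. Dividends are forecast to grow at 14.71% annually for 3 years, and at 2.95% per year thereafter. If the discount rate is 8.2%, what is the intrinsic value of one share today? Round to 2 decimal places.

Two-stage DDM. Project D₁…D_3 at 0.1471, terminal growth 0.0295, discount at r = 0.082.
D_1 = 13.2605
D_2 = 15.2111
D_3 = 17.4486
Terminal value at t=3: TV = D_4/(r−g) = 17.9634/(0.082−0.0295) = 342.1596
P₀ = 13.2605/(1+0.082)^1 + 15.2111/(1+0.082)^2 + 17.4486/(1+0.082)^3 + 342.1596/(1+0.082)^3 = 309.1369

$309.14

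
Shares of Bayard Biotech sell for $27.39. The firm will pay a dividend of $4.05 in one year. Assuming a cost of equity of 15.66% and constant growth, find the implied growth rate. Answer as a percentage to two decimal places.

From P₀ = D₁/(r − g), the implied growth is g = r − D₁/P₀.
g = 0.1566 − 4.05/27.39 = 0.1566 − 0.14786 = 0.00874

0.87%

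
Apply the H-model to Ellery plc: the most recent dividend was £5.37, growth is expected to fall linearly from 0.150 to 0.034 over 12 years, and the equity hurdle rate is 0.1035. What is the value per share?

£133.67

H-model: P₀ = D₀[(1+g_L) + H(g_S−g_L)]/(r−g_L), with H = 12/2 = 6.
P₀ = 5.37 × [(1+0.034) + 6×(0.15−0.034)] / (0.1035−0.034)
   = 5.37 × 1.7300 / 0.0695 = 133.6705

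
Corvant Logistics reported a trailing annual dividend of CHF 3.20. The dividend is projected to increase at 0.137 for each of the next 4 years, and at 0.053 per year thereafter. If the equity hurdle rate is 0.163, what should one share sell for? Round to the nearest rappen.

Two-stage DDM. Project D₁…D_4 at 0.137, terminal growth 0.053, discount at r = 0.163.
D_1 = 3.6384
D_2 = 4.1369
D_3 = 4.7036
D_4 = 5.3480
Terminal value at t=4: TV = D_5/(r−g) = 5.6314/(0.163−0.053) = 51.1950
P₀ = 3.6384/(1+0.163)^1 + 4.1369/(1+0.163)^2 + 4.7036/(1+0.163)^3 + 5.3480/(1+0.163)^4 + 51.1950/(1+0.163)^4 = 40.0844

CHF 40.08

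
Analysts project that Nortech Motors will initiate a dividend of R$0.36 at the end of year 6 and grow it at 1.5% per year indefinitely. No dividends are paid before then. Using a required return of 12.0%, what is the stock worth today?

R$1.95

Deferred-dividend DDM. At t=5 the remaining stream is a growing perpetuity with first payment D_6 = 0.36.
V_5 = D_6/(r−g) = 0.36/(0.12−0.015) = 3.4286
P₀ = V_5/(1+r)^5 = 3.4286/(1+0.12)^5 = 1.9455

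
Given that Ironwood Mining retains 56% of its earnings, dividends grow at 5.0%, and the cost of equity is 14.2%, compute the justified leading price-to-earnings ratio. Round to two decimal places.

Payout ratio b = 1 − 0.56 = 0.44.
Justified leading P/E = b/(r−g) = 0.44/(0.142−0.05) = 4.7826

4.78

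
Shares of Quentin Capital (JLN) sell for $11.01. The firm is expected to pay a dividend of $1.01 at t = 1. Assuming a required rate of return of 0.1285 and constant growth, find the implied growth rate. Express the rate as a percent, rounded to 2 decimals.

From P₀ = D₁/(r − g), the implied growth is g = r − D₁/P₀.
g = 0.1285 − 1.01/11.01 = 0.1285 − 0.09173 = 0.03677

3.68%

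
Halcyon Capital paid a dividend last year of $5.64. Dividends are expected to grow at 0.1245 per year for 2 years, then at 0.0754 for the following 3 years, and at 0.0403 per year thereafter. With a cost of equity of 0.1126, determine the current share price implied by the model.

$102.47

Three-stage DDM. Project D₁…D_5; terminal Gordon value at t=5 with g = 0.0403; discount at r = 0.1126.
D_1 = 6.3422
D_2 = 7.1318
D_3 = 7.6695
D_4 = 8.2478
D_5 = 8.8697
TV_5 = 9.2271/(0.1126−0.0403) = 127.6228
P₀ = Σ Dₜ/(1+r)ᵗ + TV_5/(1+r)^5 = 102.4724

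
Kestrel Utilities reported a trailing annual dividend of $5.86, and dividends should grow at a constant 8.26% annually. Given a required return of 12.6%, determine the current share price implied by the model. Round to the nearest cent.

$146.18

Gordon growth model: P₀ = D₁/(r − g). D₁ = 5.86 × (1 + 0.0826) = 6.3440.
P₀ = 6.3440 / (0.126 − 0.0826) = 6.3440 / 0.0434 = 146.1759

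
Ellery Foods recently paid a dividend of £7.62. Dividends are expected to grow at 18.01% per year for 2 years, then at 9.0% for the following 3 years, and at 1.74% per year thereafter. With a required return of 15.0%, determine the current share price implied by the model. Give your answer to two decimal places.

Three-stage DDM. Project D₁…D_5; terminal Gordon value at t=5 with g = 0.0174; discount at r = 0.15.
D_1 = 8.9924
D_2 = 10.6119
D_3 = 11.5670
D_4 = 12.6080
D_5 = 13.7427
TV_5 = 13.9818/(0.15−0.0174) = 105.4436
P₀ = Σ Dₜ/(1+r)ᵗ + TV_5/(1+r)^5 = 89.9143

£89.91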